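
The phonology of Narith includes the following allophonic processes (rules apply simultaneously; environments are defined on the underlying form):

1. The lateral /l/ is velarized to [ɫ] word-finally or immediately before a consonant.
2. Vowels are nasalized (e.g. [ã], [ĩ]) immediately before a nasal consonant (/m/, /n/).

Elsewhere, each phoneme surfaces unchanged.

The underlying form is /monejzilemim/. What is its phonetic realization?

[mõnejzilẽmĩm]

/m/ — not in any rule's target class → [m].
/o/ — between /m/ and /n/, before a nasal consonant — surfaces as [õ] (rule 2).
/n/ — not in any rule's target class → [n].
/e/ (between /n/ and /j/) is in the target of rule 2 but the environment (before a nasal consonant) is not met → [e].
/j/ — not in any rule's target class → [j].
/z/ (between /j/ and /i/): no rule targets it → [z].
/i/ — between /z/ and /l/; rule 2 does not apply here → [i].
/l/ (between /i/ and /e/) is in the target of rule 1 but the environment (word-finally or immediately before a consonant) is not met → [l].
/e/ (between /l/ and /m/) occurs before a nasal consonant → [ẽ] by rule 2.
/m/ — not in any rule's target class → [m].
/i/ (between /m/ and /m/): before a nasal consonant, so rule 2 applies → [ĩ].
/m/ (word-final) is unaffected → [m].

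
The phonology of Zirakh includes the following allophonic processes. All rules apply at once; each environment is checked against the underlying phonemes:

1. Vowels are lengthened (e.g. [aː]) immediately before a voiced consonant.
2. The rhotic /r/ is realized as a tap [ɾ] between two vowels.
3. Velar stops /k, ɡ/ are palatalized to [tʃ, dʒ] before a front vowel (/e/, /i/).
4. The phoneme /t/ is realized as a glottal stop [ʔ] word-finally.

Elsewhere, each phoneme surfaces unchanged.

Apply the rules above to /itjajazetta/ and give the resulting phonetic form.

/i/ (word-initial) is in the target of rule 1 but the environment (before a voiced consonant) is not met → [i].
/t/ (between /i/ and /j/) is in the target of rule 4 but the environment (word-finally) is not met → [t].
/j/ — not in any rule's target class → [j].
/a/ (between /j/ and /j/): before a voiced consonant, so rule 1 applies → [aː].
/j/ stays [j].
/a/ — between /j/ and /z/, before a voiced consonant — surfaces as [aː] (rule 1).
/z/ — not in any rule's target class → [z].
/e/ — between /z/ and /t/; rule 1 does not apply here → [e].
/t/ — between /e/ and /t/; rule 4 does not apply here → [t].
/t/ (between /t/ and /a/) is in the target of rule 4 but the environment (word-finally) is not met → [t].
/a/ (word-final): rule 1 targets it, but not before a voiced consonant → unchanged [a].

[itjaːjaːzetta]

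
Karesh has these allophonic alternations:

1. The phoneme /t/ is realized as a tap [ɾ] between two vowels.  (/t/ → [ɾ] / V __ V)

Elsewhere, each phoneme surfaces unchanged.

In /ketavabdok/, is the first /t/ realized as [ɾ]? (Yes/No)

/t/ meets the environment for rule 1 (between two vowels) → [ɾ].
The actual realization is [ɾ], which matches [ɾ].

Yes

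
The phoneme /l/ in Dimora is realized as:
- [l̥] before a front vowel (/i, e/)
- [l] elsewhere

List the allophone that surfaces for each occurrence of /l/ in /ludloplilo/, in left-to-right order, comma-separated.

[l], [l], [l̥], [l]

Occurrence 1 (position 1): no conditioning environment matches → elsewhere allophone [l].
Occurrence 2 (position 4): no conditioning environment matches → elsewhere allophone [l].
Occurrence 3 (position 7): before a front vowel (/i, e/) → [l̥].
Occurrence 4 (position 9): no conditioning environment matches → elsewhere allophone [l].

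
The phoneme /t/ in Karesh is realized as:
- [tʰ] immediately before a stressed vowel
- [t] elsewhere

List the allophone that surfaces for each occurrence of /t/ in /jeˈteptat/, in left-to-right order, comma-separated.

[tʰ], [t], [t]

Occurrence 1 (position 3): immediately before a stressed vowel → [tʰ].
Occurrence 2 (position 6): no conditioning environment matches → elsewhere allophone [t].
Occurrence 3 (position 8): no conditioning environment matches → elsewhere allophone [t].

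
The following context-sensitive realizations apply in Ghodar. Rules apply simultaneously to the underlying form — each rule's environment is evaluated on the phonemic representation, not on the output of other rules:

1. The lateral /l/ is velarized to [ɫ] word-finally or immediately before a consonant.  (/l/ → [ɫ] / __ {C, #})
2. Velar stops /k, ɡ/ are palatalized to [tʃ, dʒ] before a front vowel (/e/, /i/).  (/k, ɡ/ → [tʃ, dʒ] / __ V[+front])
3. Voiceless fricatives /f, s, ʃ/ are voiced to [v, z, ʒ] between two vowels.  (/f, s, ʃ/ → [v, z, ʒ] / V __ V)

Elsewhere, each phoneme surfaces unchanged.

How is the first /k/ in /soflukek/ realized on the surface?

/k/ (between /u/ and /e/): before a front vowel, so rule 2 applies → [tʃ].

[tʃ]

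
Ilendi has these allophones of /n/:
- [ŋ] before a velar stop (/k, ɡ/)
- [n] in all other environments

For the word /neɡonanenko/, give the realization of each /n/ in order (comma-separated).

Occurrence 1 (position 1): no conditioning environment matches → elsewhere allophone [n].
Occurrence 2 (position 5): no conditioning environment matches → elsewhere allophone [n].
Occurrence 3 (position 7): no conditioning environment matches → elsewhere allophone [n].
Occurrence 4 (position 9): before a velar stop → [ŋ].

[n], [n], [n], [ŋ]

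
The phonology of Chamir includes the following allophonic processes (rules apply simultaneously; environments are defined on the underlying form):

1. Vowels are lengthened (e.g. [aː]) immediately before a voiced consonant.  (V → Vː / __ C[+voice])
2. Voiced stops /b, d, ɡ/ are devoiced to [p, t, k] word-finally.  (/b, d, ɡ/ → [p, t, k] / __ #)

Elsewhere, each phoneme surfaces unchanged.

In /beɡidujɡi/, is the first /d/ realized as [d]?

/d/ (between /i/ and /u/): rule 2 targets it, but not word-finally → unchanged [d].
The actual realization is [d], which matches [d].

Yes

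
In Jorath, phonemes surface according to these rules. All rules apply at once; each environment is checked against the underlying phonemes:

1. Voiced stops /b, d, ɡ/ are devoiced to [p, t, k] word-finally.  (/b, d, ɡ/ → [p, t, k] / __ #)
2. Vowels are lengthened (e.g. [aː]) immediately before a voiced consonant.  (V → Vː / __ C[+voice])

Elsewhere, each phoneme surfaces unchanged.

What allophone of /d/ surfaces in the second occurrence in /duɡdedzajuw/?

/d/ (between /ɡ/ and /e/): rule 1 targets it, but not word-finally → unchanged [d].

[d]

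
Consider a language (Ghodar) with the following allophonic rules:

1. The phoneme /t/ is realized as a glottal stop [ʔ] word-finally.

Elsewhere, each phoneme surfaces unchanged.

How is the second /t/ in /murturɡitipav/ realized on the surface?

/t/ — between /i/ and /i/; rule 1 does not apply here → [t].

[t]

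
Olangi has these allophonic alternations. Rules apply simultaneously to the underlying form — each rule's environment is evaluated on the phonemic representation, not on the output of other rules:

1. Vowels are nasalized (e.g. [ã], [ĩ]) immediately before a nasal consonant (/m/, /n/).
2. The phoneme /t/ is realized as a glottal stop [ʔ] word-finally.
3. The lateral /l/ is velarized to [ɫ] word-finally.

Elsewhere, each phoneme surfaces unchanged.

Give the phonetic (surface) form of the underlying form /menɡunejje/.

/m/ — not in any rule's target class → [m].
Rule 1 applies to /e/ (between /m/ and /n/: before a nasal consonant) → [ẽ].
/n/ (between /e/ and /ɡ/) is unaffected → [n].
/ɡ/ stays [ɡ].
Rule 1 applies to /u/ (between /ɡ/ and /n/: before a nasal consonant) → [ũ].
/n/ stays [n].
/e/ (between /n/ and /j/) fails the environment for rule 1, so it stays [e].
/j/ — not in any rule's target class → [j].
/j/ — not in any rule's target class → [j].
/e/ (word-final): rule 1 targets it, but not before a nasal consonant → unchanged [e].

[mẽnɡũnejje]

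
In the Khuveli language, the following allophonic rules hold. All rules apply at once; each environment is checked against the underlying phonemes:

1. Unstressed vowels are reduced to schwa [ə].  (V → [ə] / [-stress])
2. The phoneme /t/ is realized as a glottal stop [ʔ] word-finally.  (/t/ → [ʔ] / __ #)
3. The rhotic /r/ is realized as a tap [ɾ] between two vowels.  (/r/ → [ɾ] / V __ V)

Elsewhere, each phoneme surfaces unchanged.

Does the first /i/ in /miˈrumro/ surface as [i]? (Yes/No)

/i/ (between /m/ and /r/): in an unstressed syllable, so rule 1 applies → [ə].
The actual realization is [ə], not [i].

No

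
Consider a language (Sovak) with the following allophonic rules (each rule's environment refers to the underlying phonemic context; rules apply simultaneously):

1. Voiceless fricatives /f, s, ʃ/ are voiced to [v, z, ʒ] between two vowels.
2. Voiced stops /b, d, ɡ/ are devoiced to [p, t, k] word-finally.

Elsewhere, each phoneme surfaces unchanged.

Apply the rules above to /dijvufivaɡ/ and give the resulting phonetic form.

/d/ (word-initial): rule 2 targets it, but not word-finally → unchanged [d].
/i/ (between /d/ and /j/): no rule targets it → [i].
/j/ (between /i/ and /v/): no rule targets it → [j].
/v/ stays [v].
/u/ — not in any rule's target class → [u].
/f/ (between /u/ and /i/) occurs between two vowels → [v] by rule 1.
/i/ stays [i].
/v/ (between /i/ and /a/) is unaffected → [v].
/a/ stays [a].
/ɡ/ meets the environment for rule 2 (word-finally) → [k].

[dijvuvivak]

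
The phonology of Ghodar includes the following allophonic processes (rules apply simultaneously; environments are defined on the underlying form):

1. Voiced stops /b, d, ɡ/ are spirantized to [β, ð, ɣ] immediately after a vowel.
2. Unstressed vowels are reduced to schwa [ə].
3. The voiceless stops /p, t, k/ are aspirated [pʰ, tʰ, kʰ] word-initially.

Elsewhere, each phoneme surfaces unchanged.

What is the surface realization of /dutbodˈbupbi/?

/d/ (word-initial) fails the environment for rule 1, so it stays [d].
/u/ meets the environment for rule 2 (in an unstressed syllable) → [ə].
/t/ (between /u/ and /b/) is in the target of rule 3 but the environment (word-initially) is not met → [t].
/b/ (between /t/ and /o/) is in the target of rule 1 but the environment (immediately after a vowel) is not met → [b].
/o/ meets the environment for rule 2 (in an unstressed syllable) → [ə].
/d/ — between /o/ and /b/, immediately after a vowel — surfaces as [ð] (rule 1).
/b/ (between /d/ and /u/) is in the target of rule 1 but the environment (immediately after a vowel) is not met → [b].
/u/ — between /b/ and /p/; rule 2 does not apply here → [u].
/p/ — between /u/ and /b/; rule 3 does not apply here → [p].
/b/ — between /p/ and /i/; rule 1 does not apply here → [b].
/i/ — word-final, in an unstressed syllable — surfaces as [ə] (rule 2).

[dətbəðˈbupbə]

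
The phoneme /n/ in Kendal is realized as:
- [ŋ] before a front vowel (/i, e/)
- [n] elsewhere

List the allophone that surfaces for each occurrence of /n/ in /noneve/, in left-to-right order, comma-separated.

[n], [ŋ]

Occurrence 1 (position 1): no conditioning environment matches → elsewhere allophone [n].
Occurrence 2 (position 3): before a front vowel (/i, e/) → [ŋ].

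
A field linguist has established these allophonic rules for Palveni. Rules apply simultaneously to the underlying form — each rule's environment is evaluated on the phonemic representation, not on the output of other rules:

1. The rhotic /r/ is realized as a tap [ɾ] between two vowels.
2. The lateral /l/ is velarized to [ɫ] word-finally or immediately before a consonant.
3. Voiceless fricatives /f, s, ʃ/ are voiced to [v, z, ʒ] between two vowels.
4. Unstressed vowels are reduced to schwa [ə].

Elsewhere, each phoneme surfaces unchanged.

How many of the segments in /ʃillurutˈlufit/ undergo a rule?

Segments that undergo a rule: /i/ → [ə] (rule 4); /l/ → [ɫ] (rule 2); /u/ → [ə] (rule 4); /r/ → [ɾ] (rule 1); /u/ → [ə] (rule 4); /f/ → [v] (rule 3); /i/ → [ə] (rule 4).
All other segments surface unchanged.

7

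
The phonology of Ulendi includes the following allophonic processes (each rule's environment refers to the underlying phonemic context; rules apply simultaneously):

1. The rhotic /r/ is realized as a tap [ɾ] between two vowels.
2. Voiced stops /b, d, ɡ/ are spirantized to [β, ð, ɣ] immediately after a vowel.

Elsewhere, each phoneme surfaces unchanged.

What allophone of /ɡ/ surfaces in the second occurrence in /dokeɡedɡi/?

/ɡ/ (between /d/ and /i/) fails the environment for rule 2, so it stays [ɡ].

[ɡ]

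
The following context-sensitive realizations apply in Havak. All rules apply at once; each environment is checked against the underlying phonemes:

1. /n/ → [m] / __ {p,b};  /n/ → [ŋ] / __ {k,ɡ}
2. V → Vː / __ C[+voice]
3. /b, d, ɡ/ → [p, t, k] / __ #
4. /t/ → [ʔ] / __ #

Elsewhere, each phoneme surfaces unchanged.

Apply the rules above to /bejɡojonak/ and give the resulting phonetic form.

[beːjɡoːjoːnak]

/b/ (word-initial) is in the target of rule 3 but the environment (word-finally) is not met → [b].
/e/ — between /b/ and /j/, before a voiced consonant — surfaces as [eː] (rule 2).
/ɡ/ — between /j/ and /o/; rule 3 does not apply here → [ɡ].
Rule 2 applies to /o/ (between /ɡ/ and /j/: before a voiced consonant) → [oː].
/o/ (between /j/ and /n/) occurs before a voiced consonant → [oː] by rule 2.
/n/ (between /o/ and /a/) fails the environment for rule 1, so it stays [n].
/a/ (between /n/ and /k/) is in the target of rule 2 but the environment (before a voiced consonant) is not met → [a].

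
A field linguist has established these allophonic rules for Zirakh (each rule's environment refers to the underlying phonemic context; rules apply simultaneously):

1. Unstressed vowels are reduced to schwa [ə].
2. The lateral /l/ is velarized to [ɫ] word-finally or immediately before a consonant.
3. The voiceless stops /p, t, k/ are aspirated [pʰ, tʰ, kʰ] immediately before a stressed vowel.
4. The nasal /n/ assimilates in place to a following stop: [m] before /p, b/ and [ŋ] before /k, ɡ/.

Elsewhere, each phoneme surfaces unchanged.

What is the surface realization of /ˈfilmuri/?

/i/ — between /f/ and /l/; rule 1 does not apply here → [i].
/l/ (between /i/ and /m/): word-finally or immediately before a consonant, so rule 2 applies → [ɫ].
/u/ (between /m/ and /r/) occurs in an unstressed syllable → [ə] by rule 1.
/i/ — word-final, in an unstressed syllable — surfaces as [ə] (rule 1).

[ˈfiɫmərə]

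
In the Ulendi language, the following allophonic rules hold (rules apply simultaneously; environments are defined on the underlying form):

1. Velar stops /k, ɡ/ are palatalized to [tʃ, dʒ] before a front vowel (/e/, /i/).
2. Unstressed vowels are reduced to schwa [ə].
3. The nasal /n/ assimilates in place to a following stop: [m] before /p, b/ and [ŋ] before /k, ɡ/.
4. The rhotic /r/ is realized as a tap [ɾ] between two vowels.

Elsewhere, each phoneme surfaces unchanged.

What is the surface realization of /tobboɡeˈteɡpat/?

/o/ meets the environment for rule 2 (in an unstressed syllable) → [ə].
/o/ meets the environment for rule 2 (in an unstressed syllable) → [ə].
Rule 1 applies to /ɡ/ (between /o/ and /e/: before a front vowel) → [dʒ].
/e/ (between /ɡ/ and /t/): in an unstressed syllable, so rule 2 applies → [ə].
/e/ (between /t/ and /ɡ/) fails the environment for rule 2, so it stays [e].
/ɡ/ — between /e/ and /p/; rule 1 does not apply here → [ɡ].
/a/ meets the environment for rule 2 (in an unstressed syllable) → [ə].

[təbbədʒəˈteɡpət]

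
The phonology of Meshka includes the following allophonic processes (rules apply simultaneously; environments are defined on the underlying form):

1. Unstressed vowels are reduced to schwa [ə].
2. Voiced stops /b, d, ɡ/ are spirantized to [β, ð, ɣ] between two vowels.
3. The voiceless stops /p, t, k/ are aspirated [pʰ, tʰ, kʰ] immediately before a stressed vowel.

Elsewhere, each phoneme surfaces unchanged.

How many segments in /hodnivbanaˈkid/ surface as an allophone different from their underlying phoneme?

Segments that undergo a rule: /o/ → [ə] (rule 1); /i/ → [ə] (rule 1); /a/ → [ə] (rule 1); /a/ → [ə] (rule 1); /k/ → [kʰ] (rule 3).
All other segments surface unchanged.

5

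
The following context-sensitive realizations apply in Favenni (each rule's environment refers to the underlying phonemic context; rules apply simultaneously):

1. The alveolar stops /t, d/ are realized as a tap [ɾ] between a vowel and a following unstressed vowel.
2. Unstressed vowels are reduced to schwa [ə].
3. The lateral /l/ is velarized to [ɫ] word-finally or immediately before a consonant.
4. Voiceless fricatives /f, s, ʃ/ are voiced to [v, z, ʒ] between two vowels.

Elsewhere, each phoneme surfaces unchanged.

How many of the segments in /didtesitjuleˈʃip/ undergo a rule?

7

Segments that undergo a rule: /i/ → [ə] (rule 2); /e/ → [ə] (rule 2); /s/ → [z] (rule 4); /i/ → [ə] (rule 2); /u/ → [ə] (rule 2); /e/ → [ə] (rule 2); /ʃ/ → [ʒ] (rule 4).
All other segments surface unchanged.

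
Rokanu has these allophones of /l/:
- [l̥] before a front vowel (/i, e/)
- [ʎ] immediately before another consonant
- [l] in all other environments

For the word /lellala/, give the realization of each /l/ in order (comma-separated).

Occurrence 1 (position 1): before a front vowel (/i, e/) → [l̥].
Occurrence 2 (position 3): immediately before another consonant → [ʎ].
Occurrence 3 (position 4): no conditioning environment matches → elsewhere allophone [l].
Occurrence 4 (position 6): no conditioning environment matches → elsewhere allophone [l].

[l̥], [ʎ], [l], [l]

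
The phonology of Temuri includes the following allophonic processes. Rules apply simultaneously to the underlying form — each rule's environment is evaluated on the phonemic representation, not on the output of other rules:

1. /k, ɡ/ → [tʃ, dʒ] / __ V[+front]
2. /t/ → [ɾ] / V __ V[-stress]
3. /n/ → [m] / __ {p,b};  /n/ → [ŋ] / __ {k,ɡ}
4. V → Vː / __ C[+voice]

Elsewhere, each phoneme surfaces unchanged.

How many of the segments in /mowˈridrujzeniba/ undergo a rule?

5

Segments that undergo a rule: /o/ → [oː] (rule 4); /i/ → [iː] (rule 4); /u/ → [uː] (rule 4); /e/ → [eː] (rule 4); /i/ → [iː] (rule 4).
All other segments surface unchanged.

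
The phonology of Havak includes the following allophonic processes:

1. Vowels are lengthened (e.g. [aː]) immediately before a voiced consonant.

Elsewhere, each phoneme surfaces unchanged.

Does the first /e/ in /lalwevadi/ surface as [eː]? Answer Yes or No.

Yes

/e/ (between /w/ and /v/) occurs before a voiced consonant → [eː] by rule 1.
The actual realization is [eː], which matches [eː].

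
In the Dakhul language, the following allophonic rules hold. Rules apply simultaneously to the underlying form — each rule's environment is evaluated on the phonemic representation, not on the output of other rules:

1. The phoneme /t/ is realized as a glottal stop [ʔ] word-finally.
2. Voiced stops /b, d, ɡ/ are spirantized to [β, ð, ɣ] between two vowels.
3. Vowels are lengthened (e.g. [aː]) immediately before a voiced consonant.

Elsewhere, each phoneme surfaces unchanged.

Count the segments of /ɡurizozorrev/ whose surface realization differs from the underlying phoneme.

5

Segments that undergo a rule: /u/ → [uː] (rule 3); /i/ → [iː] (rule 3); /o/ → [oː] (rule 3); /o/ → [oː] (rule 3); /e/ → [eː] (rule 3).
All other segments surface unchanged.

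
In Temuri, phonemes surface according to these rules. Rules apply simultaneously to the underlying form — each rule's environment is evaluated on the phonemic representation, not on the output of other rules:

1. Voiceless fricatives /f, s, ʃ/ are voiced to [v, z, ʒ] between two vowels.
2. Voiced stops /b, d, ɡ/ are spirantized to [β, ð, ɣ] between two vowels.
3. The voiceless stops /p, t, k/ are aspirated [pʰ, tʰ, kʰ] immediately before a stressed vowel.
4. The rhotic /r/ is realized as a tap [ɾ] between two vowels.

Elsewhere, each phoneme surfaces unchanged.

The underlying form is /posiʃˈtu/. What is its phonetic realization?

/p/ — word-initial; rule 3 does not apply here → [p].
/o/ — not in any rule's target class → [o].
/s/ (between /o/ and /i/): between two vowels, so rule 1 applies → [z].
/i/ (between /s/ and /ʃ/) is unaffected → [i].
/ʃ/ (between /i/ and /t/): rule 1 targets it, but not between two vowels → unchanged [ʃ].
/t/ (between /ʃ/ and /u/): immediately before a stressed vowel, so rule 3 applies → [tʰ].
/u/ (word-final) is unaffected → [u].

[poziʃˈtʰu]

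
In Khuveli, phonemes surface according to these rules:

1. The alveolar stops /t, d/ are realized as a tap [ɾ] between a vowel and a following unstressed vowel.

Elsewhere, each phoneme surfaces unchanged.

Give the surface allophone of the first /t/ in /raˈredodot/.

[t]

/t/ — word-final; rule 1 does not apply here → [t].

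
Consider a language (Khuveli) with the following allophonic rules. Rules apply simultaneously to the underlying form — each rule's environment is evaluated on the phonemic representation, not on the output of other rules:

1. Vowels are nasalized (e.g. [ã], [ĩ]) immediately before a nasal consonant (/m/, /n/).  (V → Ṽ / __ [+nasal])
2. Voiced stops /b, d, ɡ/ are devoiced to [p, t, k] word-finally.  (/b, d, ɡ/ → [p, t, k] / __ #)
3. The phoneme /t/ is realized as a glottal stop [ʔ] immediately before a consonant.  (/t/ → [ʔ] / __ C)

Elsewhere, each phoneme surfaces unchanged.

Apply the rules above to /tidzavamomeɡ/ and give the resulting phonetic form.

[tidzavãmõmek]

/t/ (word-initial) is in the target of rule 3 but the environment (immediately before a consonant) is not met → [t].
/i/ (between /t/ and /d/) is in the target of rule 1 but the environment (before a nasal consonant) is not met → [i].
/d/ (between /i/ and /z/) is in the target of rule 2 but the environment (word-finally) is not met → [d].
/z/ (between /d/ and /a/): no rule targets it → [z].
/a/ (between /z/ and /v/) is in the target of rule 1 but the environment (before a nasal consonant) is not met → [a].
/v/ stays [v].
/a/ (between /v/ and /m/): before a nasal consonant, so rule 1 applies → [ã].
/m/ — not in any rule's target class → [m].
/o/ (between /m/ and /m/): before a nasal consonant, so rule 1 applies → [õ].
/m/ — not in any rule's target class → [m].
/e/ (between /m/ and /ɡ/) is in the target of rule 1 but the environment (before a nasal consonant) is not met → [e].
/ɡ/ meets the environment for rule 2 (word-finally) → [k].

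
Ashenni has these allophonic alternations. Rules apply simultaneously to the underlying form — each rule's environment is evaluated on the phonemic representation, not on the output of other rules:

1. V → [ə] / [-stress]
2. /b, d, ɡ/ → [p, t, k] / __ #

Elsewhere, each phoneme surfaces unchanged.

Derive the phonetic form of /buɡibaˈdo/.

/b/ — word-initial; rule 2 does not apply here → [b].
/u/ meets the environment for rule 1 (in an unstressed syllable) → [ə].
/ɡ/ (between /u/ and /i/) fails the environment for rule 2, so it stays [ɡ].
/i/ (between /ɡ/ and /b/): in an unstressed syllable, so rule 1 applies → [ə].
/b/ (between /i/ and /a/) is in the target of rule 2 but the environment (word-finally) is not met → [b].
Rule 1 applies to /a/ (between /b/ and /d/: in an unstressed syllable) → [ə].
/d/ — between /a/ and /o/; rule 2 does not apply here → [d].
/o/ (word-final): rule 1 targets it, but not in an unstressed syllable → unchanged [o].

[bəɡəbəˈdo]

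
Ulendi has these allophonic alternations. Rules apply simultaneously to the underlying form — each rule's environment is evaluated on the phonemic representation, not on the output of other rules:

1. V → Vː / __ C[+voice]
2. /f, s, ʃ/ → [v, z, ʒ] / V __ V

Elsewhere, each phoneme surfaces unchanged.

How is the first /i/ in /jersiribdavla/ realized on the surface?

/i/ (between /s/ and /r/): before a voiced consonant, so rule 1 applies → [iː].

[iː]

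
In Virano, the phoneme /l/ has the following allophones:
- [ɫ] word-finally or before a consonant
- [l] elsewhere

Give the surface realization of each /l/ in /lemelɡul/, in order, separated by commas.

[l], [ɫ], [ɫ]

Occurrence 1 (position 1): no conditioning environment matches → elsewhere allophone [l].
Occurrence 2 (position 5): word-finally or before a consonant → [ɫ].
Occurrence 3 (position 8): word-finally or before a consonant → [ɫ].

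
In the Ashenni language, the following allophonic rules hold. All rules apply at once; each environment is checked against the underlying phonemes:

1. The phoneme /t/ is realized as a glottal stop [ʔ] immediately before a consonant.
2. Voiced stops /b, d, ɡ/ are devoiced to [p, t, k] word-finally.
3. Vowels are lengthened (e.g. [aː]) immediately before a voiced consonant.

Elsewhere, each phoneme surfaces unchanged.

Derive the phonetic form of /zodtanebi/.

/z/ stays [z].
/o/ meets the environment for rule 3 (before a voiced consonant) → [oː].
/d/ (between /o/ and /t/) fails the environment for rule 2, so it stays [d].
/t/ (between /d/ and /a/) fails the environment for rule 1, so it stays [t].
/a/ (between /t/ and /n/): before a voiced consonant, so rule 3 applies → [aː].
/n/ — not in any rule's target class → [n].
/e/ (between /n/ and /b/): before a voiced consonant, so rule 3 applies → [eː].
/b/ — between /e/ and /i/; rule 2 does not apply here → [b].
/i/ (word-final) fails the environment for rule 3, so it stays [i].

[zoːdtaːneːbi]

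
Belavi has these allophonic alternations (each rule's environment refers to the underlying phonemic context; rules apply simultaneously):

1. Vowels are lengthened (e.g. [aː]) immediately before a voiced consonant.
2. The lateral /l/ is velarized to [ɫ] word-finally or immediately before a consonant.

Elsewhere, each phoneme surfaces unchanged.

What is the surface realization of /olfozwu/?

[oːɫfoːzwu]

/o/ meets the environment for rule 1 (before a voiced consonant) → [oː].
/l/ meets the environment for rule 2 (word-finally or immediately before a consonant) → [ɫ].
/f/ — not in any rule's target class → [f].
/o/ meets the environment for rule 1 (before a voiced consonant) → [oː].
/z/ — not in any rule's target class → [z].
/w/ (between /z/ and /u/) is unaffected → [w].
/u/ — word-final; rule 1 does not apply here → [u].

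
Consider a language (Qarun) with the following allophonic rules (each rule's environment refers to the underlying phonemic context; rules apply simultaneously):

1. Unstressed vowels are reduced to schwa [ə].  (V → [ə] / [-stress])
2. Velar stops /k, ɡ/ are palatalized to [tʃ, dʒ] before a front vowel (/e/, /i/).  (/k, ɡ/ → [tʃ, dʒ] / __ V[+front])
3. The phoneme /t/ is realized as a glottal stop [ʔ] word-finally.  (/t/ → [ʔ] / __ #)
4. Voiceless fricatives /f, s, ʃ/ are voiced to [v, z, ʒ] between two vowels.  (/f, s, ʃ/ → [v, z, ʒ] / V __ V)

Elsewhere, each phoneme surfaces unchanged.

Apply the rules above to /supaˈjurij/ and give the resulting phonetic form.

/s/ (word-initial): rule 4 targets it, but not between two vowels → unchanged [s].
/u/ (between /s/ and /p/) occurs in an unstressed syllable → [ə] by rule 1.
/p/ stays [p].
/a/ — between /p/ and /j/, in an unstressed syllable — surfaces as [ə] (rule 1).
/j/ — not in any rule's target class → [j].
/u/ (between /j/ and /r/): rule 1 targets it, but not in an unstressed syllable → unchanged [u].
/r/ (between /u/ and /i/) is unaffected → [r].
/i/ (between /r/ and /j/): in an unstressed syllable, so rule 1 applies → [ə].
/j/ (word-final): no rule targets it → [j].

[səpəˈjurəj]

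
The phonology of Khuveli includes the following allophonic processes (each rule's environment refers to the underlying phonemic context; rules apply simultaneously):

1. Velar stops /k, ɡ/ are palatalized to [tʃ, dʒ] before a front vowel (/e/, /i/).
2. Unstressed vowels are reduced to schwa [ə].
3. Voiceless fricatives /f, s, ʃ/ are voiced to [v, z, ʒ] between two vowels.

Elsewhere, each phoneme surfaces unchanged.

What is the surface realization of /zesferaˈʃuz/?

/z/ (word-initial) is unaffected → [z].
/e/ (between /z/ and /s/): in an unstressed syllable, so rule 2 applies → [ə].
/s/ (between /e/ and /f/) is in the target of rule 3 but the environment (between two vowels) is not met → [s].
/f/ (between /s/ and /e/) is in the target of rule 3 but the environment (between two vowels) is not met → [f].
Rule 2 applies to /e/ (between /f/ and /r/: in an unstressed syllable) → [ə].
/r/ stays [r].
Rule 2 applies to /a/ (between /r/ and /ʃ/: in an unstressed syllable) → [ə].
/ʃ/ (between /a/ and /u/) occurs between two vowels → [ʒ] by rule 3.
/u/ (between /ʃ/ and /z/) fails the environment for rule 2, so it stays [u].
/z/ — not in any rule's target class → [z].

[zəsfərəˈʒuz]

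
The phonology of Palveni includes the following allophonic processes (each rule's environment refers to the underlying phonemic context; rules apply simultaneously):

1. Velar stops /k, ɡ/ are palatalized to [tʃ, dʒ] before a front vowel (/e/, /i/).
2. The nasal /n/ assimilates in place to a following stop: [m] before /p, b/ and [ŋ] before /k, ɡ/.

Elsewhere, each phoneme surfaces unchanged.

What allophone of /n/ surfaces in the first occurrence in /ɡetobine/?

/n/ (between /i/ and /e/) fails the environment for rule 2, so it stays [n].

[n]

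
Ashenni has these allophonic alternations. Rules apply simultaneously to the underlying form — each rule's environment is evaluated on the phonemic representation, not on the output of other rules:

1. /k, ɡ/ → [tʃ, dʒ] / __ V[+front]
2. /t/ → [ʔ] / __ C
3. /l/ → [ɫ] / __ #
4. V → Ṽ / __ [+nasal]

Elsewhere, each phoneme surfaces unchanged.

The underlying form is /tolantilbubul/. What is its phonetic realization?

[tolãntilbubuɫ]

/t/ (word-initial) fails the environment for rule 2, so it stays [t].
/o/ — between /t/ and /l/; rule 4 does not apply here → [o].
/l/ (between /o/ and /a/): rule 3 targets it, but not word-finally → unchanged [l].
Rule 4 applies to /a/ (between /l/ and /n/: before a nasal consonant) → [ã].
/t/ (between /n/ and /i/) fails the environment for rule 2, so it stays [t].
/i/ (between /t/ and /l/) fails the environment for rule 4, so it stays [i].
/l/ — between /i/ and /b/; rule 3 does not apply here → [l].
/u/ — between /b/ and /b/; rule 4 does not apply here → [u].
/u/ (between /b/ and /l/): rule 4 targets it, but not before a nasal consonant → unchanged [u].
Rule 3 applies to /l/ (word-final: word-finally) → [ɫ].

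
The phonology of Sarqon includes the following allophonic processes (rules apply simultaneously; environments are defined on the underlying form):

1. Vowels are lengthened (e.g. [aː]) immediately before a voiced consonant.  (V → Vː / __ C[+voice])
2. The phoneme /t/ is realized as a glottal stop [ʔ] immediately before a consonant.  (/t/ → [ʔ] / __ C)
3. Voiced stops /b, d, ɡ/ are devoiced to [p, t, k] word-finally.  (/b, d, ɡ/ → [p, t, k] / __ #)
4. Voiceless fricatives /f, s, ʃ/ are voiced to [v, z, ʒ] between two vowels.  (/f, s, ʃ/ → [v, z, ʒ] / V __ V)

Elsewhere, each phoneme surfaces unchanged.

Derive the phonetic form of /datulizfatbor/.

[datuːliːzfaʔboːr]

/d/ (word-initial) is in the target of rule 3 but the environment (word-finally) is not met → [d].
/a/ (between /d/ and /t/) is in the target of rule 1 but the environment (before a voiced consonant) is not met → [a].
/t/ (between /a/ and /u/) is in the target of rule 2 but the environment (immediately before a consonant) is not met → [t].
/u/ (between /t/ and /l/): before a voiced consonant, so rule 1 applies → [uː].
/l/ stays [l].
/i/ — between /l/ and /z/, before a voiced consonant — surfaces as [iː] (rule 1).
/z/ stays [z].
/f/ (between /z/ and /a/): rule 4 targets it, but not between two vowels → unchanged [f].
/a/ (between /f/ and /t/): rule 1 targets it, but not before a voiced consonant → unchanged [a].
/t/ meets the environment for rule 2 (immediately before a consonant) → [ʔ].
/b/ (between /t/ and /o/) fails the environment for rule 3, so it stays [b].
/o/ meets the environment for rule 1 (before a voiced consonant) → [oː].
/r/ (word-final) is unaffected → [r].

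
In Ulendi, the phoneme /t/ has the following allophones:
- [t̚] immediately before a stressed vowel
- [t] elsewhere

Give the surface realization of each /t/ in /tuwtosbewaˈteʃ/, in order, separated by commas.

Occurrence 1 (position 1): no conditioning environment matches → elsewhere allophone [t].
Occurrence 2 (position 4): no conditioning environment matches → elsewhere allophone [t].
Occurrence 3 (position 11): immediately before a stressed vowel → [t̚].

[t], [t], [t̚]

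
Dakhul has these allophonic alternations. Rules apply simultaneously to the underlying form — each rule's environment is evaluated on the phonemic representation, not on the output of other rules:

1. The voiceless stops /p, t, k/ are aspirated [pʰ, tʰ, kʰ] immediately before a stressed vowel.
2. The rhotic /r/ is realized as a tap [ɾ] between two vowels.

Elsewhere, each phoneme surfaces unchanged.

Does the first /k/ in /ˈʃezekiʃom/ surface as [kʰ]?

No

/k/ — between /e/ and /i/; rule 1 does not apply here → [k].
The actual realization is [k], not [kʰ].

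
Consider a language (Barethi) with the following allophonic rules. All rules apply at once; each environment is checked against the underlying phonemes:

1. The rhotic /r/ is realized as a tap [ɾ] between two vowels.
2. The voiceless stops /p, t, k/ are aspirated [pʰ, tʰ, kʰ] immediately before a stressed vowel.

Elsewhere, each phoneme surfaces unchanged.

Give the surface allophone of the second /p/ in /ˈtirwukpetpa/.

[p]

/p/ (between /t/ and /a/): rule 2 targets it, but not immediately before a stressed vowel → unchanged [p].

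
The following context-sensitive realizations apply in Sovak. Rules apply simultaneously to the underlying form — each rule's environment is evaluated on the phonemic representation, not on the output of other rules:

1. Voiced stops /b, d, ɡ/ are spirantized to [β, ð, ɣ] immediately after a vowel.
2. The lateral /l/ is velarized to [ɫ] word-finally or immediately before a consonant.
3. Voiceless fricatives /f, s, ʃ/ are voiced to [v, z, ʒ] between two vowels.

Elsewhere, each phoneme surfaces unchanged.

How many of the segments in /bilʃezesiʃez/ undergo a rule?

3

Segments that undergo a rule: /l/ → [ɫ] (rule 2); /s/ → [z] (rule 3); /ʃ/ → [ʒ] (rule 3).
All other segments surface unchanged.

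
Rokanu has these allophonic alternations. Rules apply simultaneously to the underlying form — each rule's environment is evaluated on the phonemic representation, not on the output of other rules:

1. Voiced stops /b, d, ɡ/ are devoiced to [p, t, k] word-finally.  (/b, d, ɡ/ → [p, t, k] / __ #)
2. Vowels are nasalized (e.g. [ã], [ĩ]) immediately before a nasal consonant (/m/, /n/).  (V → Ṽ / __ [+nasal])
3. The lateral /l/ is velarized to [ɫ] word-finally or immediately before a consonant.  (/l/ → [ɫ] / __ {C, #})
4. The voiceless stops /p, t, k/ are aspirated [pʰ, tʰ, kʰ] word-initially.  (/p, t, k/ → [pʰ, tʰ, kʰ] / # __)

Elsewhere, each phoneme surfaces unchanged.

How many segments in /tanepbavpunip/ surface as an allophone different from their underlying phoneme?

3

Segments that undergo a rule: /t/ → [tʰ] (rule 4); /a/ → [ã] (rule 2); /u/ → [ũ] (rule 2).
All other segments surface unchanged.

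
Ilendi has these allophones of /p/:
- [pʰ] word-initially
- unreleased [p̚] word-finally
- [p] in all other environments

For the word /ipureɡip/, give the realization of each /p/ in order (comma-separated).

[p], [p̚]

Occurrence 1 (position 2): no conditioning environment matches → elsewhere allophone [p].
Occurrence 2 (position 8): word-finally → [p̚].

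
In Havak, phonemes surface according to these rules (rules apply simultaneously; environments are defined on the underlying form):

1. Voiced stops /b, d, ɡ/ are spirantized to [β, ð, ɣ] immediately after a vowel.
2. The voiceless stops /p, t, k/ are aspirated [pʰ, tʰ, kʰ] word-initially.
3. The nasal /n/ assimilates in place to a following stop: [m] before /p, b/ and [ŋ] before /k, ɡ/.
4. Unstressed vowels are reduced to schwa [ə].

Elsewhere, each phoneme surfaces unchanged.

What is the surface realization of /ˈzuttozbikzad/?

[ˈzuttəzbəkzəð]

/u/ (between /z/ and /t/): rule 4 targets it, but not in an unstressed syllable → unchanged [u].
/t/ — between /u/ and /t/; rule 2 does not apply here → [t].
/t/ (between /t/ and /o/) fails the environment for rule 2, so it stays [t].
/o/ meets the environment for rule 4 (in an unstressed syllable) → [ə].
/b/ (between /z/ and /i/): rule 1 targets it, but not immediately after a vowel → unchanged [b].
Rule 4 applies to /i/ (between /b/ and /k/: in an unstressed syllable) → [ə].
/k/ — between /i/ and /z/; rule 2 does not apply here → [k].
/a/ meets the environment for rule 4 (in an unstressed syllable) → [ə].
Rule 1 applies to /d/ (word-final: immediately after a vowel) → [ð].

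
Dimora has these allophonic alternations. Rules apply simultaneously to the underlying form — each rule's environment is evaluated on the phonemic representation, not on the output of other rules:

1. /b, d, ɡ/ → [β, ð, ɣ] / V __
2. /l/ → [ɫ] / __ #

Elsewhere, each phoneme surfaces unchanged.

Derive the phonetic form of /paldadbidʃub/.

/p/ stays [p].
/a/ (between /p/ and /l/) is unaffected → [a].
/l/ (between /a/ and /d/): rule 2 targets it, but not word-finally → unchanged [l].
/d/ — between /l/ and /a/; rule 1 does not apply here → [d].
/a/ (between /d/ and /d/): no rule targets it → [a].
/d/ (between /a/ and /b/) occurs immediately after a vowel → [ð] by rule 1.
/b/ (between /d/ and /i/): rule 1 targets it, but not immediately after a vowel → unchanged [b].
/i/ (between /b/ and /d/): no rule targets it → [i].
/d/ meets the environment for rule 1 (immediately after a vowel) → [ð].
/ʃ/ stays [ʃ].
/u/ stays [u].
Rule 1 applies to /b/ (word-final: immediately after a vowel) → [β].

[paldaðbiðʃuβ]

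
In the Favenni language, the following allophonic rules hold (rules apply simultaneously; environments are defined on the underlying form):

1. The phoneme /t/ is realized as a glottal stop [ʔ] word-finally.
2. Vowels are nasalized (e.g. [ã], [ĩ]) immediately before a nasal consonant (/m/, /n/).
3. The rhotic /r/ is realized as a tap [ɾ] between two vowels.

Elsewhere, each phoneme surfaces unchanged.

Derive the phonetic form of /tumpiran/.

/t/ (word-initial) fails the environment for rule 1, so it stays [t].
/u/ — between /t/ and /m/, before a nasal consonant — surfaces as [ũ] (rule 2).
/m/ (between /u/ and /p/) is unaffected → [m].
/p/ — not in any rule's target class → [p].
/i/ — between /p/ and /r/; rule 2 does not apply here → [i].
/r/ — between /i/ and /a/, between two vowels — surfaces as [ɾ] (rule 3).
/a/ (between /r/ and /n/): before a nasal consonant, so rule 2 applies → [ã].
/n/ (word-final): no rule targets it → [n].

[tũmpiɾãn]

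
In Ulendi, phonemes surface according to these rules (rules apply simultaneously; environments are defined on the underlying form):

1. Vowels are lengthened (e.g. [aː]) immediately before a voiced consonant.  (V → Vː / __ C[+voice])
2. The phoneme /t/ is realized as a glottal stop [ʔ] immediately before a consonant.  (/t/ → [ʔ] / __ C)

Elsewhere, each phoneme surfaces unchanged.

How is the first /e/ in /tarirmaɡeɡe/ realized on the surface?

/e/ (between /ɡ/ and /ɡ/): before a voiced consonant, so rule 1 applies → [eː].

[eː]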